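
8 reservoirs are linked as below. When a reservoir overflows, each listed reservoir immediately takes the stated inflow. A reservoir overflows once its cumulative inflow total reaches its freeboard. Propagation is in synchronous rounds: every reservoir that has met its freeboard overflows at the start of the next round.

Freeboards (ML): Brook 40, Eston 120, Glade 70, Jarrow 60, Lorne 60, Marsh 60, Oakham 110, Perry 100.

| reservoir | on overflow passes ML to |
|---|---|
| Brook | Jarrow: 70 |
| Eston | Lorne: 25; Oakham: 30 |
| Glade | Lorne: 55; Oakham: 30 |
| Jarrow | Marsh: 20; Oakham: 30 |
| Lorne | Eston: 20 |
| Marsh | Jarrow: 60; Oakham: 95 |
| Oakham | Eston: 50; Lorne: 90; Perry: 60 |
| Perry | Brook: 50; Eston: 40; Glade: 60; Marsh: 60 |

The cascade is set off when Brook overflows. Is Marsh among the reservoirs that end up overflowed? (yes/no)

Round 1 — Brook overflows (initial).
  Jarrow: +70 → 70 ≥ 60
Round 2 — Jarrow overflows.
  Marsh: +20 → 20 < 60
  Oakham: +30 → 30 < 110
No further overflows.

no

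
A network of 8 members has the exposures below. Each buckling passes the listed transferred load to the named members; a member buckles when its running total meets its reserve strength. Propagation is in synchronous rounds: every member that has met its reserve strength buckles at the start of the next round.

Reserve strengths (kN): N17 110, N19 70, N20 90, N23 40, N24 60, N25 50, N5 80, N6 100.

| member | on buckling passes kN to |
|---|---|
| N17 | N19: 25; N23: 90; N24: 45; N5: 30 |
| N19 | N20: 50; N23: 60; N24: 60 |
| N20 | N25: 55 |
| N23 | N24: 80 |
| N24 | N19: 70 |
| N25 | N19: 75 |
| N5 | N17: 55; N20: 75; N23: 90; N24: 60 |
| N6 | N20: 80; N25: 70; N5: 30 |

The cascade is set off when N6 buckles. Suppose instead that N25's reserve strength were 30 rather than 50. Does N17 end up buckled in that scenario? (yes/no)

With N25's reserve strength at 30:
Round 1 — N6 buckles (initial).
  N20: +80 → 80 < 90
  N25: +70 → 70 ≥ 30
  N5: +30 → 30 < 80
Round 2 — N25 buckles.
  N19: +75 → 75 ≥ 70
Round 3 — N19 buckles.
  N20: +50 → 130 ≥ 90
  N23: +60 → 60 ≥ 40
  N24: +60 → 60 ≥ 60
Round 4 — N20, N23, N24 buckle.
No further bucklings.

no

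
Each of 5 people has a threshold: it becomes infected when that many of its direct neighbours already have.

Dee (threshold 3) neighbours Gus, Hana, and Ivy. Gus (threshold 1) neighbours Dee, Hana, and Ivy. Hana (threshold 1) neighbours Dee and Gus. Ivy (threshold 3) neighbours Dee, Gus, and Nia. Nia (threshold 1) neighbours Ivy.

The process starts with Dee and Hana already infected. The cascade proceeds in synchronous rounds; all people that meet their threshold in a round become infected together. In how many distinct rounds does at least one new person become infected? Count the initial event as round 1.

2

Round 1 — Dee, Hana become infected (initial).
Round 2 — checking thresholds:
  Gus: 2 of 3 neighbours ≥ 1, becomes infected.
  Ivy: 1 of 3 neighbours < 3, holds.
Round 3 — no new infections; cascade stops.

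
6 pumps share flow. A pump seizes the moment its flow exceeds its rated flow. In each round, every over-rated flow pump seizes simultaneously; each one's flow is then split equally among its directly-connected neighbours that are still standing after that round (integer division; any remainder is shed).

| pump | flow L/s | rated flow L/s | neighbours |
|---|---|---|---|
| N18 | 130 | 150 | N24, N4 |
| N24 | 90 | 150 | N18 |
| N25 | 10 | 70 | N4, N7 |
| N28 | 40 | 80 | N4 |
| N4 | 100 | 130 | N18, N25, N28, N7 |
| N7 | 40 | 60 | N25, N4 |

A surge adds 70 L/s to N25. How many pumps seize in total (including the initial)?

6

Round 1 — N25 at 80 > 70. N25 seizes.
  N25 sheds 80 L/s to N4, N7: 40 each.
    N4: 100+40 = 140 > 130
    N7: 40+40 = 80 > 60
Round 2 — N4, N7 seize.
  N4 sheds 140 L/s to N18, N28: 70 each.
    N18: 130+70 = 200 > 150
    N28: 40+70 = 110 > 80
  N7 sheds 80 L/s: no online neighbours, lost.
Round 3 — N18, N28 seize.
  N18 sheds 200 L/s to N24: 200 each.
    N24: 90+200 = 290 > 150
  N28 sheds 110 L/s: no online neighbours, lost.
Round 4 — N24 seizes.
  N24 sheds 290 L/s: no online neighbours, lost.
No further seizures.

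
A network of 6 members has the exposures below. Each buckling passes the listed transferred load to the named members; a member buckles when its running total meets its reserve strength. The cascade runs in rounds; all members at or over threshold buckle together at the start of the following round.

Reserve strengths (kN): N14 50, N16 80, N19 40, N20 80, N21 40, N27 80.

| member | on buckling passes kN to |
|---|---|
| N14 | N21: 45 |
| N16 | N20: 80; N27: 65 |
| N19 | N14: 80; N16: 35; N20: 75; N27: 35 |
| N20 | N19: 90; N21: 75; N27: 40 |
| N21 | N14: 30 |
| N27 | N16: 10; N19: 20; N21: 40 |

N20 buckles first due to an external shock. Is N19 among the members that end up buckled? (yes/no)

yes

Round 1 — N20 buckles (initial).
  N19: +90 → 90 ≥ 40
  N21: +75 → 75 ≥ 40
  N27: +40 → 40 < 80
Round 2 — N19, N21 buckle.
  N14: +80+30 → 110 ≥ 50
  N16: +35 → 35 < 80
  N27: +35 → 75 < 80
Round 3 — N14 buckles.
No further bucklings.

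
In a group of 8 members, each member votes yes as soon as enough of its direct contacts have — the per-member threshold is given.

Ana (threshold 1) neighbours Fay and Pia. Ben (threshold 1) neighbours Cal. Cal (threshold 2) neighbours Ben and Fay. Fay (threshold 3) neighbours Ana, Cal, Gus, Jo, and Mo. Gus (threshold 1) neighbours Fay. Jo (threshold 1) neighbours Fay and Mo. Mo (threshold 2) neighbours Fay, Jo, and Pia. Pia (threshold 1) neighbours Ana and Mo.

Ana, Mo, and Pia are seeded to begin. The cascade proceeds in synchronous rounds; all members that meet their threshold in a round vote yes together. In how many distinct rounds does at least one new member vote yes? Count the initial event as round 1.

4

Round 1 — Ana, Mo, Pia vote yes (initial).
Round 2 — checking thresholds:
  Fay: 2 of 5 neighbours < 3, below threshold.
  Jo: 1 of 2 neighbours ≥ 1, votes yes.
Round 3 — checking thresholds:
  Fay: 3 of 5 neighbours ≥ 3, votes yes.
Round 4 — checking thresholds:
  Cal: 1 of 2 neighbours < 2, below threshold.
  Gus: 1 of 1 neighbours ≥ 1, votes yes.
Round 5 — no new yes votes; cascade stops.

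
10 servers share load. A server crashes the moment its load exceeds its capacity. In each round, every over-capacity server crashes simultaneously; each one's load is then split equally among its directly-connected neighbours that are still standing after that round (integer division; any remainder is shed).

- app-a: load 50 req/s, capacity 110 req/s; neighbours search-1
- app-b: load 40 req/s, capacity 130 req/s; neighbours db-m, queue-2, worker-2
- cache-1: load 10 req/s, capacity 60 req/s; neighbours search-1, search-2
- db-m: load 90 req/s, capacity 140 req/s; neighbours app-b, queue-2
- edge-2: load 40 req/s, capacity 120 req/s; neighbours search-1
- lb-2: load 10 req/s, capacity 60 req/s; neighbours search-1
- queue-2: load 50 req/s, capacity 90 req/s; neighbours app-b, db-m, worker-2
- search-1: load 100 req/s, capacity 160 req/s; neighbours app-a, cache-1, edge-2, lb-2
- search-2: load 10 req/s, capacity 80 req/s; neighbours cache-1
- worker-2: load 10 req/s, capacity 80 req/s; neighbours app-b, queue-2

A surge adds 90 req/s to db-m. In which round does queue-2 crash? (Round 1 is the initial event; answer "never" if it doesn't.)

2

Round 1 — db-m at 180 > 140. db-m crashes.
  db-m sheds 180 req/s to app-b, queue-2: 90 each.
    app-b: 40+90 = 130 ≤ 130
    queue-2: 50+90 = 140 > 90
Round 2 — queue-2 crashes.
  queue-2 sheds 140 req/s to app-b, worker-2: 70 each.
    app-b: 130+70 = 200 > 130
    worker-2: 10+70 = 80 ≤ 80
Round 3 — app-b crashes.
  app-b sheds 200 req/s to worker-2: 200 each.
    worker-2: 80+200 = 280 > 80
Round 4 — worker-2 crashes.
  worker-2 sheds 280 req/s: no online neighbours, lost.
No further crashes.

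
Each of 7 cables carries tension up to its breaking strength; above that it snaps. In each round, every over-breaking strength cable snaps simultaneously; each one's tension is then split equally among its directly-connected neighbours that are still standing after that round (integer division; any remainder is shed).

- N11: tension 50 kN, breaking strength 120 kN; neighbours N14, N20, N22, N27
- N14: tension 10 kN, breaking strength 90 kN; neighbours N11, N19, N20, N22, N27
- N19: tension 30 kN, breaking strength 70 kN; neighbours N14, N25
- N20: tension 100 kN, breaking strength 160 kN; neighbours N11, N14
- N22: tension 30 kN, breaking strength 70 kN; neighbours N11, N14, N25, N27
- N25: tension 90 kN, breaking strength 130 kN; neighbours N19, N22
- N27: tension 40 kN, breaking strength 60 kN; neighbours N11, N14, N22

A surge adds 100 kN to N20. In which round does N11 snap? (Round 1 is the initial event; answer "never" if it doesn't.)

Round 1 — N20 at 200 > 160. N20 snaps.
  N20 sheds 200 kN to N11, N14: 100 each.
    N11: 50+100 = 150 > 120
    N14: 10+100 = 110 > 90
Round 2 — N11, N14 snap.
  N11 sheds 150 kN to N22, N27: 75 each.
    N22: 30+75 = 105 > 70
    N27: 40+75 = 115 > 60
  N14 sheds 110 kN to N19, N22, N27: 36 each (2 lost).
    N19: 30+36 = 66 ≤ 70
    N22: 105+36 = 141 > 70
    N27: 115+36 = 151 > 60
Round 3 — N22, N27 snap.
  N22 sheds 141 kN to N25: 141 each.
    N25: 90+141 = 231 > 130
  N27 sheds 151 kN: no online neighbours, lost.
Round 4 — N25 snaps.
  N25 sheds 231 kN to N19: 231 each.
    N19: 66+231 = 297 > 70
Round 5 — N19 snaps.
  N19 sheds 297 kN: no online neighbours, lost.
No further breaks.

2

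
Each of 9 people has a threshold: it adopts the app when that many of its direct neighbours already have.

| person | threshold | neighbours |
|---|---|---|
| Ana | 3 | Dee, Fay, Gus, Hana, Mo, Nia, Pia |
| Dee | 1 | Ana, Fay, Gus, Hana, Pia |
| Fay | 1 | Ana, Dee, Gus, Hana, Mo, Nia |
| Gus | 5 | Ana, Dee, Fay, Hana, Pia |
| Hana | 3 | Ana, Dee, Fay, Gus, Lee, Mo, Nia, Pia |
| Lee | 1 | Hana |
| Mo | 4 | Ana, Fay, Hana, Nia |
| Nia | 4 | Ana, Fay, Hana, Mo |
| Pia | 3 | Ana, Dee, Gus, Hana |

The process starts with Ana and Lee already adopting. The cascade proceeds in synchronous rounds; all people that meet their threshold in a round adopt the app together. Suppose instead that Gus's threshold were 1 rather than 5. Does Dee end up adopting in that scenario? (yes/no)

With Gus's threshold at 1:
Round 1 — Ana, Lee adopt the app (initial).
Round 2 — checking thresholds:
  Dee: 1 of 5 neighbours ≥ 1, adopts the app.
  Fay: 1 of 6 neighbours ≥ 1, adopts the app.
  Gus: 1 of 5 neighbours ≥ 1, adopts the app.
  Hana: 2 of 8 neighbours < 3, below threshold.
  Mo: 1 of 4 neighbours < 4, below threshold.
  Nia: 1 of 4 neighbours < 4, below threshold.
  Pia: 1 of 4 neighbours < 3, below threshold.
Round 3 — checking thresholds:
  Hana: 5 of 8 neighbours ≥ 3, adopts the app.
  Mo: 2 of 4 neighbours < 4, below threshold.
  Nia: 2 of 4 neighbours < 4, below threshold.
  Pia: 3 of 4 neighbours ≥ 3, adopts the app.
Round 4 — no new adoptions; cascade stops.

yes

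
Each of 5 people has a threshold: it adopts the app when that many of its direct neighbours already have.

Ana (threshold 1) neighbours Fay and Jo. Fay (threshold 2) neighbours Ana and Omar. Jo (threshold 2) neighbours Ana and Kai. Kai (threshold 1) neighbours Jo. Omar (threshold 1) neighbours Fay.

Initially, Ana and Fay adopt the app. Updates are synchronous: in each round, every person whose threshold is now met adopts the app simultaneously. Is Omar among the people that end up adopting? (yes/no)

yes

Round 1 — Ana, Fay adopt the app (initial).
Round 2 — checking thresholds:
  Jo: 1 of 2 neighbours < 2, below threshold.
  Omar: 1 of 1 neighbours ≥ 1, adopts the app.
Round 3 — no new adoptions; cascade stops.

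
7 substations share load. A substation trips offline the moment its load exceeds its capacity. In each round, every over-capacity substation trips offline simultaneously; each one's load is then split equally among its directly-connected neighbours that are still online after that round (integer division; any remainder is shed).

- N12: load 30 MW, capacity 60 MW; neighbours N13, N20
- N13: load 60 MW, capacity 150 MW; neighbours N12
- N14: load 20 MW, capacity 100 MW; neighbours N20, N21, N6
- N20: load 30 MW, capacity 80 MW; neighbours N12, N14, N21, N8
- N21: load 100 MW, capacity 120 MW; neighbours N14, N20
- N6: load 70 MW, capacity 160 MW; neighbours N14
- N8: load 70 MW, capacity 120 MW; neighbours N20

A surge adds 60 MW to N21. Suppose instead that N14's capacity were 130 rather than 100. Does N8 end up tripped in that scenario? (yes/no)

With N14's capacity at 130:
Round 1 — N21 at 160 > 120. N21 trips offline.
  N21 sheds 160 MW to N14, N20: 80 each.
    N14: 20+80 = 100 ≤ 130
    N20: 30+80 = 110 > 80
Round 2 — N20 trips offline.
  N20 sheds 110 MW to N12, N14, N8: 36 each (2 lost).
    N12: 30+36 = 66 > 60
    N14: 100+36 = 136 > 130
    N8: 70+36 = 106 ≤ 120
Round 3 — N12, N14 trip offline.
  N12 sheds 66 MW to N13: 66 each.
    N13: 60+66 = 126 ≤ 150
  N14 sheds 136 MW to N6: 136 each.
    N6: 70+136 = 206 > 160
Round 4 — N6 trips offline.
  N6 sheds 206 MW: no online neighbours, lost.
No further trips.

no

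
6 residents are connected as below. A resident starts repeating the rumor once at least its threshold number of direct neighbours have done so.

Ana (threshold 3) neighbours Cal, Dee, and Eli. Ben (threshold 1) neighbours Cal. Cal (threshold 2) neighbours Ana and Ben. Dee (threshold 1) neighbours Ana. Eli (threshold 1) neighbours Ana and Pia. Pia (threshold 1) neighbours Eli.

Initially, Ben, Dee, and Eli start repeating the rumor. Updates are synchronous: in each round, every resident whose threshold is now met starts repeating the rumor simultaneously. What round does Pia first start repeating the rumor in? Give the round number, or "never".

Round 1 — Ben, Dee, Eli start repeating the rumor (initial).
Round 2 — checking thresholds:
  Ana: 2 of 3 neighbours < 3, holds.
  Cal: 1 of 2 neighbours < 2, holds.
  Pia: 1 of 1 neighbours ≥ 1, starts repeating the rumor.
Round 3 — no new spreads; cascade stops.

2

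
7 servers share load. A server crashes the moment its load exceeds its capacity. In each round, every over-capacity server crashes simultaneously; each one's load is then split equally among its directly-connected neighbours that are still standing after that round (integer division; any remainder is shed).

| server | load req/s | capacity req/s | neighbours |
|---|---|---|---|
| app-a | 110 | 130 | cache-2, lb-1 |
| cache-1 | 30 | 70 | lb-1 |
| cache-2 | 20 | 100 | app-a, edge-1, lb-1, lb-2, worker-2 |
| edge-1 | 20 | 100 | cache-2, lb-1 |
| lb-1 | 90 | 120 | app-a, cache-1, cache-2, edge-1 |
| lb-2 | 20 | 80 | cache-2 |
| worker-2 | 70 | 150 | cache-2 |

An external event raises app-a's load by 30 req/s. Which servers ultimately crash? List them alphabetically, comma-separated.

Round 1 — app-a at 140 > 130. app-a crashes.
  app-a sheds 140 req/s to cache-2, lb-1: 70 each.
    cache-2: 20+70 = 90 ≤ 100
    lb-1: 90+70 = 160 > 120
Round 2 — lb-1 crashes.
  lb-1 sheds 160 req/s to cache-1, cache-2, edge-1: 53 each (1 lost).
    cache-1: 30+53 = 83 > 70
    cache-2: 90+53 = 143 > 100
    edge-1: 20+53 = 73 ≤ 100
Round 3 — cache-1, cache-2 crash.
  cache-1 sheds 83 req/s: no online neighbours, lost.
  cache-2 sheds 143 req/s to edge-1, lb-2, worker-2: 47 each (2 lost).
    edge-1: 73+47 = 120 > 100
    lb-2: 20+47 = 67 ≤ 80
    worker-2: 70+47 = 117 ≤ 150
Round 4 — edge-1 crashes.
  edge-1 sheds 120 req/s: no online neighbours, lost.
No further crashes.

app-a, cache-1, cache-2, edge-1, lb-1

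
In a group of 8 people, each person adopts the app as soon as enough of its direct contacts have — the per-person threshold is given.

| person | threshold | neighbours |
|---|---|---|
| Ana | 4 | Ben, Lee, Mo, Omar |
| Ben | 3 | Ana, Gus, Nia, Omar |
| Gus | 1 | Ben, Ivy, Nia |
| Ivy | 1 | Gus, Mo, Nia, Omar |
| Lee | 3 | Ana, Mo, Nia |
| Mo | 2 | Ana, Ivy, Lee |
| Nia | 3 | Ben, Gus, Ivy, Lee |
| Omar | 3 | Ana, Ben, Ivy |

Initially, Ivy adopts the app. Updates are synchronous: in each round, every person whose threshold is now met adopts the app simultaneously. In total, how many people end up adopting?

2

Round 1 — Ivy adopts the app (initial).
Round 2 — checking thresholds:
  Gus: 1 of 3 neighbours ≥ 1, adopts the app.
  Mo: 1 of 3 neighbours < 2, holds.
  Nia: 1 of 4 neighbours < 3, holds.
  Omar: 1 of 3 neighbours < 3, holds.
Round 3 — no new adoptions; cascade stops.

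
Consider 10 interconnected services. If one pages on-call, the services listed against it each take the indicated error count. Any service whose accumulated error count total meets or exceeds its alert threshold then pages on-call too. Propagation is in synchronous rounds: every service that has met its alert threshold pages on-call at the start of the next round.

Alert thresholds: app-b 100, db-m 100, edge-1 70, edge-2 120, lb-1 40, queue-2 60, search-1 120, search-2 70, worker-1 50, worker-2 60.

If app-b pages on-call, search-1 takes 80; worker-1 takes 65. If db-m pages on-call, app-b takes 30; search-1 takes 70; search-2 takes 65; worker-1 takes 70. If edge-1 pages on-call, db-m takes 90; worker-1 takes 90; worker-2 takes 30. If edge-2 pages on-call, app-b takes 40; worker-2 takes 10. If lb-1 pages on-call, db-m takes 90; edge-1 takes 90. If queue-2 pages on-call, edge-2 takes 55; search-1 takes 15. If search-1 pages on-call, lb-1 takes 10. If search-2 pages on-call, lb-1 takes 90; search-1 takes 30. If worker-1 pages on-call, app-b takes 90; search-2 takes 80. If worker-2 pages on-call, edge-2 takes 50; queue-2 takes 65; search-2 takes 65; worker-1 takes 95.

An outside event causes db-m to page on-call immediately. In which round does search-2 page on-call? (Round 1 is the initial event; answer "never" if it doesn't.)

Round 1 — db-m pages on-call (initial).
  app-b: +30 → 30 < 100
  search-1: +70 → 70 < 120
  search-2: +65 → 65 < 70
  worker-1: +70 → 70 ≥ 50
Round 2 — worker-1 pages on-call.
  app-b: +90 → 120 ≥ 100
  search-2: +80 → 145 ≥ 70
Round 3 — app-b, search-2 page on-call.
  lb-1: +90 → 90 ≥ 40
  search-1: +80+30 → 180 ≥ 120
Round 4 — lb-1, search-1 page on-call.
  edge-1: +90 → 90 ≥ 70
Round 5 — edge-1 pages on-call.
  worker-2: +30 → 30 < 60
No further pages.

3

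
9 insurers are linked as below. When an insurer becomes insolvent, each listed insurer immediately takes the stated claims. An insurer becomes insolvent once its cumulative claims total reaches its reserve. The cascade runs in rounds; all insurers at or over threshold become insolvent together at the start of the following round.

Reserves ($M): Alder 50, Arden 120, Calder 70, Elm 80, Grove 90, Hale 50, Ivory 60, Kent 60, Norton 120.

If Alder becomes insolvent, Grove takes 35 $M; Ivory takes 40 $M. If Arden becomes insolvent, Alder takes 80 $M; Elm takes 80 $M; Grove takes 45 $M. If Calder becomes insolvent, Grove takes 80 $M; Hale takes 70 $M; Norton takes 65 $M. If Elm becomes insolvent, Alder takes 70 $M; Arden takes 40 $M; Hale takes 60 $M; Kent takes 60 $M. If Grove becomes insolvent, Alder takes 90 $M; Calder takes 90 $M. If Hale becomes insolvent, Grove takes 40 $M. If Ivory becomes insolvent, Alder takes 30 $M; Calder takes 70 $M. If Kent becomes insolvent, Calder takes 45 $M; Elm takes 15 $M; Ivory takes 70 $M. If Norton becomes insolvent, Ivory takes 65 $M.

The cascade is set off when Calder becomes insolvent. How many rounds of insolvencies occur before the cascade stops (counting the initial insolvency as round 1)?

4

Round 1 — Calder becomes insolvent (initial).
  Grove: +80 → 80 < 90
  Hale: +70 → 70 ≥ 50
  Norton: +65 → 65 < 120
Round 2 — Hale becomes insolvent.
  Grove: +40 → 120 ≥ 90
Round 3 — Grove becomes insolvent.
  Alder: +90 → 90 ≥ 50
Round 4 — Alder becomes insolvent.
  Ivory: +40 → 40 < 60
No further insolvencies.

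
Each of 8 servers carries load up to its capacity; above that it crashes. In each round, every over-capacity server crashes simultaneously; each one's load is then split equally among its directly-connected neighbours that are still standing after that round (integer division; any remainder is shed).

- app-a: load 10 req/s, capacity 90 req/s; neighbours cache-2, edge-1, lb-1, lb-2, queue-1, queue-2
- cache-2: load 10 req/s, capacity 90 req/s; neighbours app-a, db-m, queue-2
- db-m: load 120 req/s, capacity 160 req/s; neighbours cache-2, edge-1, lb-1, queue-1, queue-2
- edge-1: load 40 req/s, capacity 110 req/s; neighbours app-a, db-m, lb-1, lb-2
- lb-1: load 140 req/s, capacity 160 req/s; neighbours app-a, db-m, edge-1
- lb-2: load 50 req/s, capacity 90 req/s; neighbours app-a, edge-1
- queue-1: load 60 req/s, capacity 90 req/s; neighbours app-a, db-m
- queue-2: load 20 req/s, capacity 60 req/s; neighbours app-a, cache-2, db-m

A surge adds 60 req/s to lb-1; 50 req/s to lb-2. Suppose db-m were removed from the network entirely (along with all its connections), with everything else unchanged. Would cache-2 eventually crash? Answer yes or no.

yes

With db-m removed:
Round 1 — lb-1 at 200 > 160; lb-2 at 100 > 90. lb-1, lb-2 crash.
  lb-1 sheds 200 req/s to app-a, edge-1: 100 each.
    app-a: 10+100 = 110 > 90
    edge-1: 40+100 = 140 > 110
  lb-2 sheds 100 req/s to app-a, edge-1: 50 each.
    app-a: 110+50 = 160 > 90
    edge-1: 140+50 = 190 > 110
Round 2 — app-a, edge-1 crash.
  app-a sheds 160 req/s to cache-2, queue-1, queue-2: 53 each (1 lost).
    cache-2: 10+53 = 63 ≤ 90
    queue-1: 60+53 = 113 > 90
    queue-2: 20+53 = 73 > 60
  edge-1 sheds 190 req/s: no online neighbours, lost.
Round 3 — queue-1, queue-2 crash.
  queue-1 sheds 113 req/s: no online neighbours, lost.
  queue-2 sheds 73 req/s to cache-2: 73 each.
    cache-2: 63+73 = 136 > 90
Round 4 — cache-2 crashes.
  cache-2 sheds 136 req/s: no online neighbours, lost.
No further crashes.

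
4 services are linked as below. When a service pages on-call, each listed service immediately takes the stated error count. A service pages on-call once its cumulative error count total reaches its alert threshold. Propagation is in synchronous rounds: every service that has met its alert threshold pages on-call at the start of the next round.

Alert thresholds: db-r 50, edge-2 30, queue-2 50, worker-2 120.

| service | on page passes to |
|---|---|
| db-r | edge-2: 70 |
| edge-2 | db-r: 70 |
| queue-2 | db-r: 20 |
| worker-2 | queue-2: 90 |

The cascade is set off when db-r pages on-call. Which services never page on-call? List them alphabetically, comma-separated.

Round 1 — db-r pages on-call (initial).
  edge-2: +70 → 70 ≥ 30
Round 2 — edge-2 pages on-call.
No further pages.

queue-2, worker-2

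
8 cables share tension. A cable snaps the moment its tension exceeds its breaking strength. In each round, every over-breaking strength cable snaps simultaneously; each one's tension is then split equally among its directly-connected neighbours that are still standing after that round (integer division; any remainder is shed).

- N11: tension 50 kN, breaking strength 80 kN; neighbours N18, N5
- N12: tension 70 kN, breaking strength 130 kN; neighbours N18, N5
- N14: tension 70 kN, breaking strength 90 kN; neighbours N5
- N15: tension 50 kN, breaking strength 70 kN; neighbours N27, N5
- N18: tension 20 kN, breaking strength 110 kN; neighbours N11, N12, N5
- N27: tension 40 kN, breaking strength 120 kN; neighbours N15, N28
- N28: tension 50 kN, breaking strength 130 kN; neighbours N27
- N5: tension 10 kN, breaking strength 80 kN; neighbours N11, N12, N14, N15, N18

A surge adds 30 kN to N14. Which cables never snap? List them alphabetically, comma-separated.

N11, N12, N18, N27, N28

Round 1 — N14 at 100 > 90. N14 snaps.
  N14 sheds 100 kN to N5: 100 each.
    N5: 10+100 = 110 > 80
Round 2 — N5 snaps.
  N5 sheds 110 kN to N11, N12, N15, N18: 27 each (2 lost).
    N11: 50+27 = 77 ≤ 80
    N12: 70+27 = 97 ≤ 130
    N15: 50+27 = 77 > 70
    N18: 20+27 = 47 ≤ 110
Round 3 — N15 snaps.
  N15 sheds 77 kN to N27: 77 each.
    N27: 40+77 = 117 ≤ 120
No further breaks.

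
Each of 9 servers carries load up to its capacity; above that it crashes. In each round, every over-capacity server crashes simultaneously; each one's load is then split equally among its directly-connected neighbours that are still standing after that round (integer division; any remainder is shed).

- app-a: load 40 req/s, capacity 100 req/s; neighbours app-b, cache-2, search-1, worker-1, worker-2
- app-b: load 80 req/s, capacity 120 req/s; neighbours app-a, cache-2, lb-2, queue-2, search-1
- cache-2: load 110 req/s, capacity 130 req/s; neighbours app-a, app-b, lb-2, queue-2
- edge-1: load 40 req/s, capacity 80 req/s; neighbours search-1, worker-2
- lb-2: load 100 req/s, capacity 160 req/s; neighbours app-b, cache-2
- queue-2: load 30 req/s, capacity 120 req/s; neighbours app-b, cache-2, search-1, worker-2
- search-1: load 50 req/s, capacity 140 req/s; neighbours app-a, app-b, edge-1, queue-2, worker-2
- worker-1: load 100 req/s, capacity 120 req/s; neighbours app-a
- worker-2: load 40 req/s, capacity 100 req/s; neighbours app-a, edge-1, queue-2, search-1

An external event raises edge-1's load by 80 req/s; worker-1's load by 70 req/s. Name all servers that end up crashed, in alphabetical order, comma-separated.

app-a, app-b, cache-2, edge-1, lb-2, queue-2, search-1, worker-1, worker-2

Round 1 — edge-1 at 120 > 80; worker-1 at 170 > 120. edge-1, worker-1 crash.
  edge-1 sheds 120 req/s to search-1, worker-2: 60 each.
    search-1: 50+60 = 110 ≤ 140
    worker-2: 40+60 = 100 ≤ 100
  worker-1 sheds 170 req/s to app-a: 170 each.
    app-a: 40+170 = 210 > 100
Round 2 — app-a crashes.
  app-a sheds 210 req/s to app-b, cache-2, search-1, worker-2: 52 each (2 lost).
    app-b: 80+52 = 132 > 120
    cache-2: 110+52 = 162 > 130
    search-1: 110+52 = 162 > 140
    worker-2: 100+52 = 152 > 100
Round 3 — app-b, cache-2, search-1, worker-2 crash.
  app-b sheds 132 req/s to lb-2, queue-2: 66 each.
    lb-2: 100+66 = 166 > 160
    queue-2: 30+66 = 96 ≤ 120
  cache-2 sheds 162 req/s to lb-2, queue-2: 81 each.
    lb-2: 166+81 = 247 > 160
    queue-2: 96+81 = 177 > 120
  search-1 sheds 162 req/s to queue-2: 162 each.
    queue-2: 177+162 = 339 > 120
  worker-2 sheds 152 req/s to queue-2: 152 each.
    queue-2: 339+152 = 491 > 120
Round 4 — lb-2, queue-2 crash.
  lb-2 sheds 247 req/s: no online neighbours, lost.
  queue-2 sheds 491 req/s: no online neighbours, lost.
No further crashes.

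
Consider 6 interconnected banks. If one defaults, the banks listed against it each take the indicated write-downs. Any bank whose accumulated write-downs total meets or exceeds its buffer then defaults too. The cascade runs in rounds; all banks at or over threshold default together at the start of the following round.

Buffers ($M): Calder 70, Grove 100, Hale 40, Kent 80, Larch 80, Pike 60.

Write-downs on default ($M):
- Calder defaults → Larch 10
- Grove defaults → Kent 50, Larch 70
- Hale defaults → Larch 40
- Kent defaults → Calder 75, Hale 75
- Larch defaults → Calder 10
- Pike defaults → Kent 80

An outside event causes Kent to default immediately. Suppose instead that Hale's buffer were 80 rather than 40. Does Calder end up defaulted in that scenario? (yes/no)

With Hale's buffer at 80:
Round 1 — Kent defaults (initial).
  Calder: +75 → 75 ≥ 70
  Hale: +75 → 75 < 80
Round 2 — Calder defaults.
  Larch: +10 → 10 < 80
No further defaults.

yes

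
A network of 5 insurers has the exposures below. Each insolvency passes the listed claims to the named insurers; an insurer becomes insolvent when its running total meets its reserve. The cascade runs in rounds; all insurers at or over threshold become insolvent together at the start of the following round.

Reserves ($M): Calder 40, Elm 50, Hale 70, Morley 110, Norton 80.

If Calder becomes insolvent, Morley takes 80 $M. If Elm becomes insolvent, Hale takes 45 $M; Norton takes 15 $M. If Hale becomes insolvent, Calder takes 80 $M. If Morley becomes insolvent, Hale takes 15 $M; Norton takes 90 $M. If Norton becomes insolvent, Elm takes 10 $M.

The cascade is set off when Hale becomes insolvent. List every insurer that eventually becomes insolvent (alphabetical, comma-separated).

Calder, Hale

Round 1 — Hale becomes insolvent (initial).
  Calder: +80 → 80 ≥ 40
Round 2 — Calder becomes insolvent.
  Morley: +80 → 80 < 110
No further insolvencies.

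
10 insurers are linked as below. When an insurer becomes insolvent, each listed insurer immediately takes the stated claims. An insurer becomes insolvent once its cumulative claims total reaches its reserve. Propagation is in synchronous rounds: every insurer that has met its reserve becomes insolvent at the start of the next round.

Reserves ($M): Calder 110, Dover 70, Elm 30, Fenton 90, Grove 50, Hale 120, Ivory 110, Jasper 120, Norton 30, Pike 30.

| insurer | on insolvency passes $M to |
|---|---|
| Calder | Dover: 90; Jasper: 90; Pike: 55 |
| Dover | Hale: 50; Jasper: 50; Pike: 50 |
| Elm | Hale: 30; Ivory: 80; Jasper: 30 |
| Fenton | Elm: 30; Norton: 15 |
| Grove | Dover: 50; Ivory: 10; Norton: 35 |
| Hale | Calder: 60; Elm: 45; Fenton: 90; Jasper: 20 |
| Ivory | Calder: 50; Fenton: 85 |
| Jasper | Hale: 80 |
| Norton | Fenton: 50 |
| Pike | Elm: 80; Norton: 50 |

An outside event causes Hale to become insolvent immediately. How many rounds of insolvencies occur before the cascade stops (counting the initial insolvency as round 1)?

Round 1 — Hale becomes insolvent (initial).
  Calder: +60 → 60 < 110
  Elm: +45 → 45 ≥ 30
  Fenton: +90 → 90 ≥ 90
  Jasper: +20 → 20 < 120
Round 2 — Elm, Fenton become insolvent.
  Ivory: +80 → 80 < 110
  Jasper: +30 → 50 < 120
  Norton: +15 → 15 < 30
No further insolvencies.

2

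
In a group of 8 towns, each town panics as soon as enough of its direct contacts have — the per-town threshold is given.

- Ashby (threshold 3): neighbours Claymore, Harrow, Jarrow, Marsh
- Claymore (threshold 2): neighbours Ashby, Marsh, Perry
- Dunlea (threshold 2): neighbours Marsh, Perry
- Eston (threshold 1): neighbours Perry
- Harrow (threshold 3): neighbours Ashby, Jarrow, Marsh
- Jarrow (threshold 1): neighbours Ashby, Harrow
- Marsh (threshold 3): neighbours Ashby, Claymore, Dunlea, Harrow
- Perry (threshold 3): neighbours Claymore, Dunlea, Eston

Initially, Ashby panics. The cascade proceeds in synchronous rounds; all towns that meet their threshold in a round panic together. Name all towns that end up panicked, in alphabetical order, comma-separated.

Round 1 — Ashby panics (initial).
Round 2 — checking thresholds:
  Claymore: 1 of 3 neighbours < 2, holds.
  Harrow: 1 of 3 neighbours < 3, holds.
  Jarrow: 1 of 2 neighbours ≥ 1, panics.
  Marsh: 1 of 4 neighbours < 3, holds.
Round 3 — no new panics; cascade stops.

Ashby, Jarrow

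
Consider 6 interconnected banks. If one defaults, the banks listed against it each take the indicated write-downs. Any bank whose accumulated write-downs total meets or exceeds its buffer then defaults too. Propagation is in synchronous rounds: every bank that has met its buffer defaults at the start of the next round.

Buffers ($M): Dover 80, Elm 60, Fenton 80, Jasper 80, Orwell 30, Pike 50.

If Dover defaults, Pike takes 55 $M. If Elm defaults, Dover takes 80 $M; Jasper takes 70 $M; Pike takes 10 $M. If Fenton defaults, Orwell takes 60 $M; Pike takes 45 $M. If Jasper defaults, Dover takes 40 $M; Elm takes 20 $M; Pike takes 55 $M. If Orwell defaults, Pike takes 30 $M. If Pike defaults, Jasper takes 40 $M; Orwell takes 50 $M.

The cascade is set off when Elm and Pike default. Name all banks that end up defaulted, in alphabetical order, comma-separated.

Dover, Elm, Jasper, Orwell, Pike

Round 1 — Elm, Pike default (initial).
  Dover: +80 → 80 ≥ 80
  Jasper: +70+40 → 110 ≥ 80
  Orwell: +50 → 50 ≥ 30
Round 2 — Dover, Jasper, Orwell default.
No further defaults.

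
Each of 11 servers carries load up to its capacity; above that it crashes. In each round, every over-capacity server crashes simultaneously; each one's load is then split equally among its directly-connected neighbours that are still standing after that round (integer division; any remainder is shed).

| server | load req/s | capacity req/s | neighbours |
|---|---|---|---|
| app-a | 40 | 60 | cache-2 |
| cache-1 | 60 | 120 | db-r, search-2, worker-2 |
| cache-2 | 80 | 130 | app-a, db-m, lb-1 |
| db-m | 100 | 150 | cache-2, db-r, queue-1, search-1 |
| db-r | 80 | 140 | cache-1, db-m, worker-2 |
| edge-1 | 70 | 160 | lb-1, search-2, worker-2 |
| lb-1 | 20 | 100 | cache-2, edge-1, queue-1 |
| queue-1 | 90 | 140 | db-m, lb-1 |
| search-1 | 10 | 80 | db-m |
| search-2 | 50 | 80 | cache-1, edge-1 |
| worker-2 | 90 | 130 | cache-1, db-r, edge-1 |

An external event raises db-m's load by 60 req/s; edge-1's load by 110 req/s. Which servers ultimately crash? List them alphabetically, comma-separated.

cache-1, db-m, db-r, edge-1, search-2, worker-2

Round 1 — db-m at 160 > 150; edge-1 at 180 > 160. db-m, edge-1 crash.
  db-m sheds 160 req/s to cache-2, db-r, queue-1, search-1: 40 each.
    cache-2: 80+40 = 120 ≤ 130
    db-r: 80+40 = 120 ≤ 140
    queue-1: 90+40 = 130 ≤ 140
    search-1: 10+40 = 50 ≤ 80
  edge-1 sheds 180 req/s to lb-1, search-2, worker-2: 60 each.
    lb-1: 20+60 = 80 ≤ 100
    search-2: 50+60 = 110 > 80
    worker-2: 90+60 = 150 > 130
Round 2 — search-2, worker-2 crash.
  search-2 sheds 110 req/s to cache-1: 110 each.
    cache-1: 60+110 = 170 > 120
  worker-2 sheds 150 req/s to cache-1, db-r: 75 each.
    cache-1: 170+75 = 245 > 120
    db-r: 120+75 = 195 > 140
Round 3 — cache-1, db-r crash.
  cache-1 sheds 245 req/s: no online neighbours, lost.
  db-r sheds 195 req/s: no online neighbours, lost.
No further crashes.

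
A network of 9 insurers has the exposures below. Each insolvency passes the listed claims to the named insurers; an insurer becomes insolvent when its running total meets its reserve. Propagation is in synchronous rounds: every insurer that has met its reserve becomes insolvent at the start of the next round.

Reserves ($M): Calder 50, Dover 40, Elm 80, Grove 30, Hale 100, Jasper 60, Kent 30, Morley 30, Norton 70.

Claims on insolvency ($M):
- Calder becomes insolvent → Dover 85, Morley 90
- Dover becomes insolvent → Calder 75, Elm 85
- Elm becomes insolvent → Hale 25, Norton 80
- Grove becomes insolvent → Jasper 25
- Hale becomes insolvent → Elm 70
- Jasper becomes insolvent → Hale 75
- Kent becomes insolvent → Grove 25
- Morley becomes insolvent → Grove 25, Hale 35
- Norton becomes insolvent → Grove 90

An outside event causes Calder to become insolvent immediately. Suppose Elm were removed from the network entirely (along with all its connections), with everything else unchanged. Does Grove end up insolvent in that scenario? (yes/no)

no

With Elm removed:
Round 1 — Calder becomes insolvent (initial).
  Dover: +85 → 85 ≥ 40
  Morley: +90 → 90 ≥ 30
Round 2 — Dover, Morley become insolvent.
  Grove: +25 → 25 < 30
  Hale: +35 → 35 < 100
No further insolvencies.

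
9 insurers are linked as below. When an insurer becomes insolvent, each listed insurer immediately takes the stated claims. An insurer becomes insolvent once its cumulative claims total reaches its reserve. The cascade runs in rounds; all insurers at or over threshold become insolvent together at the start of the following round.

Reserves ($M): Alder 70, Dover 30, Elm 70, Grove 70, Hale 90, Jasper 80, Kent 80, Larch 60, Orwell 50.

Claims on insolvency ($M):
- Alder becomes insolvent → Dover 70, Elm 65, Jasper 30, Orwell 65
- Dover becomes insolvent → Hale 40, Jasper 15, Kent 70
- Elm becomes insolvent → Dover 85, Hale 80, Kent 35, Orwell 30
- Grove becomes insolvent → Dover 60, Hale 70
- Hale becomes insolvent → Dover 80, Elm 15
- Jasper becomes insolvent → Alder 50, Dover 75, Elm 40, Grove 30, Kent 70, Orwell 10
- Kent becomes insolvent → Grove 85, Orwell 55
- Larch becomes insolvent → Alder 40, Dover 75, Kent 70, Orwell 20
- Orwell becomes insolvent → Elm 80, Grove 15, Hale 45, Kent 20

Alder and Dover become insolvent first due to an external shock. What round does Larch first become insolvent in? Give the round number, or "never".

never

Round 1 — Alder, Dover become insolvent (initial).
  Elm: +65 → 65 < 70
  Hale: +40 → 40 < 90
  Jasper: +30+15 → 45 < 80
  Kent: +70 → 70 < 80
  Orwell: +65 → 65 ≥ 50
Round 2 — Orwell becomes insolvent.
  Elm: +80 → 145 ≥ 70
  Grove: +15 → 15 < 70
  Hale: +45 → 85 < 90
  Kent: +20 → 90 ≥ 80
Round 3 — Elm, Kent become insolvent.
  Grove: +85 → 100 ≥ 70
  Hale: +80 → 165 ≥ 90
Round 4 — Grove, Hale become insolvent.
No further insolvencies.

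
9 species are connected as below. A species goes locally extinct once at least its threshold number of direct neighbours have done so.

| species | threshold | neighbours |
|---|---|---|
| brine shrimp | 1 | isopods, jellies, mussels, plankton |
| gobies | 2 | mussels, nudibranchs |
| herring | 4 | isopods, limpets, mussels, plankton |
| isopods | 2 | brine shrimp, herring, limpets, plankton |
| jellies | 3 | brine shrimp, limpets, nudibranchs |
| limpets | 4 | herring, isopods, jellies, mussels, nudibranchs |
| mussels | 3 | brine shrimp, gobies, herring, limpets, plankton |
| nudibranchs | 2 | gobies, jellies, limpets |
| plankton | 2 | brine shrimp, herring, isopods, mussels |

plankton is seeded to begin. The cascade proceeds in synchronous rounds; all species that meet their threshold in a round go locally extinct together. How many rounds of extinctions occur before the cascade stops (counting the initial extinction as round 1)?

Round 1 — plankton goes locally extinct (initial).
Round 2 — checking thresholds:
  brine shrimp: 1 of 4 neighbours ≥ 1, goes locally extinct.
  herring: 1 of 4 neighbours < 4, not yet.
  isopods: 1 of 4 neighbours < 2, not yet.
  mussels: 1 of 5 neighbours < 3, not yet.
Round 3 — checking thresholds:
  herring: 1 of 4 neighbours < 4, not yet.
  isopods: 2 of 4 neighbours ≥ 2, goes locally extinct.
  jellies: 1 of 3 neighbours < 3, not yet.
  mussels: 2 of 5 neighbours < 3, not yet.
Round 4 — no new extinctions; cascade stops.

3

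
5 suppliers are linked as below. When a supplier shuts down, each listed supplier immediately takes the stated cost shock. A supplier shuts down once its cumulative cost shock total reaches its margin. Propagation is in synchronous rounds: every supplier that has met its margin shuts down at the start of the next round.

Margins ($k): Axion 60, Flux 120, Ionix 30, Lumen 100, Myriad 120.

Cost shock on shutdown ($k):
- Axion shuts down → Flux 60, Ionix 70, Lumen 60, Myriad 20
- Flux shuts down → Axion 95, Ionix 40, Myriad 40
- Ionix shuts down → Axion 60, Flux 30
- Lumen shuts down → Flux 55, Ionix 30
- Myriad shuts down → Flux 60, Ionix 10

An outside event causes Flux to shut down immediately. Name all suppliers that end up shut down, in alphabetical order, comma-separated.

Round 1 — Flux shuts down (initial).
  Axion: +95 → 95 ≥ 60
  Ionix: +40 → 40 ≥ 30
  Myriad: +40 → 40 < 120
Round 2 — Axion, Ionix shut down.
  Lumen: +60 → 60 < 100
  Myriad: +20 → 60 < 120
No further shutdowns.

Axion, Flux, Ionix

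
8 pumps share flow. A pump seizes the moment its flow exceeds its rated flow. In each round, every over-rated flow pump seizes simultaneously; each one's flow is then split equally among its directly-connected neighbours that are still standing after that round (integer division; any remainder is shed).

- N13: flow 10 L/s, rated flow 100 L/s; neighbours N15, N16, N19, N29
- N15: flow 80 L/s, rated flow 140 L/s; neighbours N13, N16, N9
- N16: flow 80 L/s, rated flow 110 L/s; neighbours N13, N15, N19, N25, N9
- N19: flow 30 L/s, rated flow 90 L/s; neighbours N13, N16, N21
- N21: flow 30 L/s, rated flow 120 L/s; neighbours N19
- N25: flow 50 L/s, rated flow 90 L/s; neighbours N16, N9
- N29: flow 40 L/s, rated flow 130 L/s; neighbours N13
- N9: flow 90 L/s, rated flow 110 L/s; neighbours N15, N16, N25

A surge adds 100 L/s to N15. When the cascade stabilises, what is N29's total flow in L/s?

98

Round 1 — N15 at 180 > 140. N15 seizes.
  N15 sheds 180 L/s to N13, N16, N9: 60 each.
    N13: 10+60 = 70 ≤ 100
    N16: 80+60 = 140 > 110
    N9: 90+60 = 150 > 110
Round 2 — N16, N9 seize.
  N16 sheds 140 L/s to N13, N19, N25: 46 each (2 lost).
    N13: 70+46 = 116 > 100
    N19: 30+46 = 76 ≤ 90
    N25: 50+46 = 96 > 90
  N9 sheds 150 L/s to N25: 150 each.
    N25: 96+150 = 246 > 90
Round 3 — N13, N25 seize.
  N13 sheds 116 L/s to N19, N29: 58 each.
    N19: 76+58 = 134 > 90
    N29: 40+58 = 98 ≤ 130
  N25 sheds 246 L/s: no online neighbours, lost.
Round 4 — N19 seizes.
  N19 sheds 134 L/s to N21: 134 each.
    N21: 30+134 = 164 > 120
Round 5 — N21 seizes.
  N21 sheds 164 L/s: no online neighbours, lost.
No further seizures.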